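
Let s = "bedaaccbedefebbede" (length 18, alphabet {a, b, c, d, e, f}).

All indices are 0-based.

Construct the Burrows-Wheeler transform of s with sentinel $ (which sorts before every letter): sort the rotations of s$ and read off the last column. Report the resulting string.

edae$bccaeeedfbbbde

rank  rotation             last
    0  $bedaaccbedefebbede  e
    1  aaccbedefebbede$bed  d
    2  accbedefebbede$beda  a
    3  bbede$bedaaccbedefe  e
    4  bedaaccbedefebbede$  $
    5  bede$bedaaccbedefeb  b
    6  bedefebbede$bedaacc  c
    7  cbedefebbede$bedaac  c
    8  ccbedefebbede$bedaa  a
    9  daaccbedefebbede$be  e
   10  de$bedaaccbedefebbe  e
   11  defebbede$bedaaccbe  e
   12  e$bedaaccbedefebbed  d
   13  ebbede$bedaaccbedef  f
   14  edaaccbedefebbede$b  b
   15  ede$bedaaccbedefebb  b
   16  edefebbede$bedaaccb  b
   17  efebbede$bedaaccbed  d
   18  febbede$bedaaccbede  e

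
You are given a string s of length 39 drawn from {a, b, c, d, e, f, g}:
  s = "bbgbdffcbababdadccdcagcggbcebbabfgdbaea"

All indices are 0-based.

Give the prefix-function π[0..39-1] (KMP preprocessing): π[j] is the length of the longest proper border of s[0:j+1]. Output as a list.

[0, 1, 0, 1, 0, 0, 0, 0, 1, 0, 1, 0, 1, 0, 0, 0, 0, 0, 0, 0, 0, 0, 0, 0, 0, 1, 0, 0, 1, 2, 0, 1, 0, 0, 0, 1, 0, 0, 0]

π[0] = 0
j=1 s[j]='b': π[1]=1 (border 'b')
j=2 s[j]='g': k: 1→0; π[2]=0 (border '')
j=3 s[j]='b': π[3]=1 (border 'b')
j=4 s[j]='d': k: 1→0; π[4]=0 (border '')
j=5 s[j]='f': π[5]=0 (border '')
j=6 s[j]='f': π[6]=0 (border '')
j=7 s[j]='c': π[7]=0 (border '')
j=8 s[j]='b': π[8]=1 (border 'b')
j=9 s[j]='a': k: 1→0; π[9]=0 (border '')
j=10 s[j]='b': π[10]=1 (border 'b')
j=11 s[j]='a': k: 1→0; π[11]=0 (border '')
j=12 s[j]='b': π[12]=1 (border 'b')
j=13 s[j]='d': k: 1→0; π[13]=0 (border '')
j=14 s[j]='a': π[14]=0 (border '')
j=15 s[j]='d': π[15]=0 (border '')
j=16 s[j]='c': π[16]=0 (border '')
j=17 s[j]='c': π[17]=0 (border '')
j=18 s[j]='d': π[18]=0 (border '')
j=19 s[j]='c': π[19]=0 (border '')
j=20 s[j]='a': π[20]=0 (border '')
j=21 s[j]='g': π[21]=0 (border '')
j=22 s[j]='c': π[22]=0 (border '')
j=23 s[j]='g': π[23]=0 (border '')
j=24 s[j]='g': π[24]=0 (border '')
j=25 s[j]='b': π[25]=1 (border 'b')
j=26 s[j]='c': k: 1→0; π[26]=0 (border '')
j=27 s[j]='e': π[27]=0 (border '')
j=28 s[j]='b': π[28]=1 (border 'b')
j=29 s[j]='b': π[29]=2 (border 'bb')
j=30 s[j]='a': k: 2→1→0; π[30]=0 (border '')
j=31 s[j]='b': π[31]=1 (border 'b')
j=32 s[j]='f': k: 1→0; π[32]=0 (border '')
j=33 s[j]='g': π[33]=0 (border '')
j=34 s[j]='d': π[34]=0 (border '')
j=35 s[j]='b': π[35]=1 (border 'b')
j=36 s[j]='a': k: 1→0; π[36]=0 (border '')
j=37 s[j]='e': π[37]=0 (border '')
j=38 s[j]='a': π[38]=0 (border '')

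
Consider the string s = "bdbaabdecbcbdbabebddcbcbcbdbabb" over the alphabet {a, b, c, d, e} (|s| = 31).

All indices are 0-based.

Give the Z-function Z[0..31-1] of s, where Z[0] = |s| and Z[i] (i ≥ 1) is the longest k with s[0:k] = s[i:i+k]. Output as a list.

Z[0]=31
i=1: fresh scan; Z[1]=0
i=2: fresh scan; Z[2]=1 scan→box=[2,3)
i=3: fresh scan; Z[3]=0
i=4: fresh scan; Z[4]=0
i=5: fresh scan; Z[5]=2 scan→box=[5,7)
i=6: min(r-i=1, Z[1]=0)=0; Z[6]=0
i=7: fresh scan; Z[7]=0
i=8: fresh scan; Z[8]=0
i=9: fresh scan; Z[9]=1 scan→box=[9,10)
i=10: fresh scan; Z[10]=0
i=11: fresh scan; Z[11]=4 scan→box=[11,15)
i=12: min(r-i=3, Z[1]=0)=0; Z[12]=0
i=13: min(r-i=2, Z[2]=1)=1; Z[13]=1
i=14: min(r-i=1, Z[3]=0)=0; Z[14]=0
i=15: fresh scan; Z[15]=1 scan→box=[15,16)
i=16: fresh scan; Z[16]=0
i=17: fresh scan; Z[17]=2 scan→box=[17,19)
i=18: min(r-i=1, Z[1]=0)=0; Z[18]=0
i=19: fresh scan; Z[19]=0
i=20: fresh scan; Z[20]=0
i=21: fresh scan; Z[21]=1 scan→box=[21,22)
i=22: fresh scan; Z[22]=0
i=23: fresh scan; Z[23]=1 scan→box=[23,24)
i=24: fresh scan; Z[24]=0
i=25: fresh scan; Z[25]=4 scan→box=[25,29)
i=26: min(r-i=3, Z[1]=0)=0; Z[26]=0
i=27: min(r-i=2, Z[2]=1)=1; Z[27]=1
i=28: min(r-i=1, Z[3]=0)=0; Z[28]=0
i=29: fresh scan; Z[29]=1 scan→box=[29,30)
i=30: fresh scan; Z[30]=1 scan→box=[30,31)

[31, 0, 1, 0, 0, 2, 0, 0, 0, 1, 0, 4, 0, 1, 0, 1, 0, 2, 0, 0, 0, 1, 0, 1, 0, 4, 0, 1, 0, 1, 1]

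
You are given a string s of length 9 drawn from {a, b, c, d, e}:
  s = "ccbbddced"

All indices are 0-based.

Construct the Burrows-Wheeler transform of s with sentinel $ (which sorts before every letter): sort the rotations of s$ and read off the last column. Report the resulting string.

dcbc$dedbc

rank  rotation    last
    0  $ccbbddced  d
    1  bbddced$cc  c
    2  bddced$ccb  b
    3  cbbddced$c  c
    4  ccbbddced$  $
    5  ced$ccbbdd  d
    6  d$ccbbddce  e
    7  dced$ccbbd  d
    8  ddced$ccbb  b
    9  ed$ccbbddc  c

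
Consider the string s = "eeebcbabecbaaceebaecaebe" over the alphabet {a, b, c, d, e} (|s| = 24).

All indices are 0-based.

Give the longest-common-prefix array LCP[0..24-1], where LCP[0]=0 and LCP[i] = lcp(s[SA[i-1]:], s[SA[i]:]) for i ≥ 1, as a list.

rank→(start, suffix):
  0 → (11, 'aaceebaecaebe')
  1 → (6, 'abecbaaceebaecaebe')
  2 → (12, 'aceebaecaebe')
  3 → (20, 'aebe')
  4 → (17, 'aecaebe')
  5 → (10, 'baaceebaecaebe')
  6 → (5, 'babecbaaceebaecaebe')
  7 → (16, 'baecaebe')
  8 → (3, 'bcbabecbaaceebaecaebe')
  9 → (22, 'be')
  10 → (7, 'becbaaceebaecaebe')
  11 → (19, 'caebe')
  12 → (9, 'cbaaceebaecaebe')
  13 → (4, 'cbabecbaaceebaecaebe')
  14 → (13, 'ceebaecaebe')
  15 → (23, 'e')
  16 → (15, 'ebaecaebe')
  17 → (2, 'ebcbabecbaaceebaecaebe')
  18 → (21, 'ebe')
  19 → (18, 'ecaebe')
  20 → (8, 'ecbaaceebaecaebe')
  21 → (14, 'eebaecaebe')
  22 → (1, 'eebcbabecbaaceebaecaebe')
  23 → (0, 'eeebcbabecbaaceebaecaebe')

SA = [11, 6, 12, 20, 17, 10, 5, 16, 3, 22, 7, 19, 9, 4, 13, 23, 15, 2, 21, 18, 8, 14, 1, 0]
rank  pair      lcp
   1  s[11:],s[6:]  1  'a'
   2  s[6:],s[12:]  1  'a'
   3  s[12:],s[20:]  1  'a'
   4  s[20:],s[17:]  2  'ae'
   5  s[17:],s[10:]  0  ''
   6  s[10:],s[5:]  2  'ba'
   7  s[5:],s[16:]  2  'ba'
   8  s[16:],s[3:]  1  'b'
   9  s[3:],s[22:]  1  'b'
  10  s[22:],s[7:]  2  'be'
  11  s[7:],s[19:]  0  ''
  12  s[19:],s[9:]  1  'c'
  13  s[9:],s[4:]  3  'cba'
  14  s[4:],s[13:]  1  'c'
  15  s[13:],s[23:]  0  ''
  16  s[23:],s[15:]  1  'e'
  17  s[15:],s[2:]  2  'eb'
  18  s[2:],s[21:]  2  'eb'
  19  s[21:],s[18:]  1  'e'
  20  s[18:],s[8:]  2  'ec'
  21  s[8:],s[14:]  1  'e'
  22  s[14:],s[1:]  3  'eeb'
  23  s[1:],s[0:]  2  'ee'

[0, 1, 1, 1, 2, 0, 2, 2, 1, 1, 2, 0, 1, 3, 1, 0, 1, 2, 2, 1, 2, 1, 3, 2]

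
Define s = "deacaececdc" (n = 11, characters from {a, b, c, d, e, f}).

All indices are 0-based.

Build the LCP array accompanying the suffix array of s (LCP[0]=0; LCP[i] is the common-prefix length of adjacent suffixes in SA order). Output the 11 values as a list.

sorted suffixes:
  #0 SA[0]=2  'acaececdc'
  #1 SA[1]=4  'aececdc'
  #2 SA[2]=10  'c'
  #3 SA[3]=3  'caececdc'
  #4 SA[4]=8  'cdc'
  #5 SA[5]=6  'cecdc'
  #6 SA[6]=9  'dc'
  #7 SA[7]=0  'deacaececdc'
  #8 SA[8]=1  'eacaececdc'
  #9 SA[9]=7  'ecdc'
  #10 SA[10]=5  'ececdc'

SA = [2, 4, 10, 3, 8, 6, 9, 0, 1, 7, 5]
i: (SA[i-1],SA[i]) lcp shared
  1: (2,4) 1 'a'
  2: (4,10) 0 ''
  3: (10,3) 1 'c'
  4: (3,8) 1 'c'
  5: (8,6) 1 'c'
  6: (6,9) 0 ''
  7: (9,0) 1 'd'
  8: (0,1) 0 ''
  9: (1,7) 1 'e'
  10: (7,5) 2 'ec'

[0, 1, 0, 1, 1, 1, 0, 1, 0, 1, 2]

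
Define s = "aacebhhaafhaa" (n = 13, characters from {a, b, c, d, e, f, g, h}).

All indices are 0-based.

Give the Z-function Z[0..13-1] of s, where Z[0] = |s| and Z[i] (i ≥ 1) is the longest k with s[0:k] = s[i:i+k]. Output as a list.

[13, 1, 0, 0, 0, 0, 0, 2, 1, 0, 0, 2, 1]

Z[0]=13
i=1: i≥r, start 0; Z[1]=1 scan→box=[1,2)
i=2: i≥r, start 0; Z[2]=0
i=3: i≥r, start 0; Z[3]=0
i=4: i≥r, start 0; Z[4]=0
i=5: i≥r, start 0; Z[5]=0
i=6: i≥r, start 0; Z[6]=0
i=7: i≥r, start 0; Z[7]=2 scan→box=[7,9)
i=8: min(r-i=1, Z[1]=1)=1; Z[8]=1
i=9: i≥r, start 0; Z[9]=0
i=10: i≥r, start 0; Z[10]=0
i=11: i≥r, start 0; Z[11]=2 scan→box=[11,13)
i=12: min(r-i=1, Z[1]=1)=1; Z[12]=1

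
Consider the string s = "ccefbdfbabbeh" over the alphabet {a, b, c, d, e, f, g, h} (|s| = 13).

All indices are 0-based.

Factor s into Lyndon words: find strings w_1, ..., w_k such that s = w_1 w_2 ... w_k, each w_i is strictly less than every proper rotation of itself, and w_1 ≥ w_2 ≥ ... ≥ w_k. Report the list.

emit factor 1: 'ccef' (i=0, period=4)
emit factor 2: 'bdf' (i=4, period=3)
emit factor 3: 'b' (i=7, period=1)
emit factor 4: 'abbeh' (i=8, period=5)

["ccef", "bdf", "b", "abbeh"]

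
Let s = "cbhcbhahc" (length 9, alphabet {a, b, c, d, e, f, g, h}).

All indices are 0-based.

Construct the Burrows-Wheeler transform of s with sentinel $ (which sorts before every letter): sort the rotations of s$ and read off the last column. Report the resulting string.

rank  rotation    last
    0  $cbhcbhahc  c
    1  ahc$cbhcbh  h
    2  bhahc$cbhc  c
    3  bhcbhahc$c  c
    4  c$cbhcbhah  h
    5  cbhahc$cbh  h
    6  cbhcbhahc$  $
    7  hahc$cbhcb  b
    8  hc$cbhcbha  a
    9  hcbhahc$cb  b

chcchh$bab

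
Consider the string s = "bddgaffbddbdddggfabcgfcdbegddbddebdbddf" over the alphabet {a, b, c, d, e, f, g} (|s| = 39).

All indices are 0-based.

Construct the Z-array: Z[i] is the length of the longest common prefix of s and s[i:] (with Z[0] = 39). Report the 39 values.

[39, 0, 0, 0, 0, 0, 0, 3, 0, 0, 3, 0, 0, 0, 0, 0, 0, 0, 1, 0, 0, 0, 0, 0, 1, 0, 0, 0, 0, 3, 0, 0, 0, 2, 0, 3, 0, 0, 0]

Z[0]=39
i=1: outside box; Z[1]=0
i=2: outside box; Z[2]=0
i=3: outside box; Z[3]=0
i=4: outside box; Z[4]=0
i=5: outside box; Z[5]=0
i=6: outside box; Z[6]=0
i=7: outside box; Z[7]=3 scan→box=[7,10)
i=8: min(r-i=2, Z[1]=0)=0; Z[8]=0
i=9: min(r-i=1, Z[2]=0)=0; Z[9]=0
i=10: outside box; Z[10]=3 scan→box=[10,13)
i=11: min(r-i=2, Z[1]=0)=0; Z[11]=0
i=12: min(r-i=1, Z[2]=0)=0; Z[12]=0
i=13: outside box; Z[13]=0
i=14: outside box; Z[14]=0
i=15: outside box; Z[15]=0
i=16: outside box; Z[16]=0
i=17: outside box; Z[17]=0
i=18: outside box; Z[18]=1 scan→box=[18,19)
i=19: outside box; Z[19]=0
i=20: outside box; Z[20]=0
i=21: outside box; Z[21]=0
i=22: outside box; Z[22]=0
i=23: outside box; Z[23]=0
i=24: outside box; Z[24]=1 scan→box=[24,25)
i=25: outside box; Z[25]=0
i=26: outside box; Z[26]=0
i=27: outside box; Z[27]=0
i=28: outside box; Z[28]=0
i=29: outside box; Z[29]=3 scan→box=[29,32)
i=30: min(r-i=2, Z[1]=0)=0; Z[30]=0
i=31: min(r-i=1, Z[2]=0)=0; Z[31]=0
i=32: outside box; Z[32]=0
i=33: outside box; Z[33]=2 scan→box=[33,35)
i=34: min(r-i=1, Z[1]=0)=0; Z[34]=0
i=35: outside box; Z[35]=3 scan→box=[35,38)
i=36: min(r-i=2, Z[1]=0)=0; Z[36]=0
i=37: min(r-i=1, Z[2]=0)=0; Z[37]=0
i=38: outside box; Z[38]=0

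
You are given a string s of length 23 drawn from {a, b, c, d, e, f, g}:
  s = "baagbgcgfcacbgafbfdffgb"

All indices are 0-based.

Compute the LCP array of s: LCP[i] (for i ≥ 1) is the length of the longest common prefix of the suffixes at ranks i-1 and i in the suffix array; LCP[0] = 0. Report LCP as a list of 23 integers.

rank→(start, suffix):
  0 → (1, 'aagbgcgfcacbgafbfdffgb')
  1 → (10, 'acbgafbfdffgb')
  2 → (14, 'afbfdffgb')
  3 → (2, 'agbgcgfcacbgafbfdffgb')
  4 → (22, 'b')
  5 → (0, 'baagbgcgfcacbgafbfdffgb')
  6 → (16, 'bfdffgb')
  7 → (12, 'bgafbfdffgb')
  8 → (4, 'bgcgfcacbgafbfdffgb')
  9 → (9, 'cacbgafbfdffgb')
  10 → (11, 'cbgafbfdffgb')
  11 → (6, 'cgfcacbgafbfdffgb')
  12 → (18, 'dffgb')
  13 → (15, 'fbfdffgb')
  14 → (8, 'fcacbgafbfdffgb')
  15 → (17, 'fdffgb')
  16 → (19, 'ffgb')
  17 → (20, 'fgb')
  18 → (13, 'gafbfdffgb')
  19 → (21, 'gb')
  20 → (3, 'gbgcgfcacbgafbfdffgb')
  21 → (5, 'gcgfcacbgafbfdffgb')
  22 → (7, 'gfcacbgafbfdffgb')

SA = [1, 10, 14, 2, 22, 0, 16, 12, 4, 9, 11, 6, 18, 15, 8, 17, 19, 20, 13, 21, 3, 5, 7]
[i] adj suffixes → lcp
  [1] 1/10 → 1 ('a')
  [2] 10/14 → 1 ('a')
  [3] 14/2 → 1 ('a')
  [4] 2/22 → 0 ('')
  [5] 22/0 → 1 ('b')
  [6] 0/16 → 1 ('b')
  [7] 16/12 → 1 ('b')
  [8] 12/4 → 2 ('bg')
  [9] 4/9 → 0 ('')
  [10] 9/11 → 1 ('c')
  [11] 11/6 → 1 ('c')
  [12] 6/18 → 0 ('')
  [13] 18/15 → 0 ('')
  [14] 15/8 → 1 ('f')
  [15] 8/17 → 1 ('f')
  [16] 17/19 → 1 ('f')
  [17] 19/20 → 1 ('f')
  [18] 20/13 → 0 ('')
  [19] 13/21 → 1 ('g')
  [20] 21/3 → 2 ('gb')
  [21] 3/5 → 1 ('g')
  [22] 5/7 → 1 ('g')

[0, 1, 1, 1, 0, 1, 1, 1, 2, 0, 1, 1, 0, 0, 1, 1, 1, 1, 0, 1, 2, 1, 1]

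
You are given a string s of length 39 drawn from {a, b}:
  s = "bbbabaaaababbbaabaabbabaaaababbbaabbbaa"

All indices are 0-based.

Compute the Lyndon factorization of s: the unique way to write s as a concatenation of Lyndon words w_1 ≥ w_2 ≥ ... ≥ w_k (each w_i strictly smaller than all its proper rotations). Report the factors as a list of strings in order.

emit factor 1: 'b' (i=0, period=1)
emit factor 2: 'b' (i=1, period=1)
emit factor 3: 'b' (i=2, period=1)
emit factor 4: 'ab' (i=3, period=2)
emit factor 5: 'aaaababbbaabaabbabaaaababbbaabbb' (i=5, period=32)
emit factor 6: 'a' (i=37, period=1)
emit factor 7: 'a' (i=38, period=1)

["b", "b", "b", "ab", "aaaababbbaabaabbabaaaababbbaabbb", "a", "a"]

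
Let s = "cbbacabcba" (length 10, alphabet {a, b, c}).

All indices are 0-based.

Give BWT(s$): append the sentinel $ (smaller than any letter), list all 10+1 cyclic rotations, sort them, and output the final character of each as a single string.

abcbcbcaab$

rank  rotation     last
    0  $cbbacabcba  a
    1  a$cbbacabcb  b
    2  abcba$cbbac  c
    3  acabcba$cbb  b
    4  ba$cbbacabc  c
    5  bacabcba$cb  b
    6  bbacabcba$c  c
    7  bcba$cbbaca  a
    8  cabcba$cbba  a
    9  cba$cbbacab  b
   10  cbbacabcba$  $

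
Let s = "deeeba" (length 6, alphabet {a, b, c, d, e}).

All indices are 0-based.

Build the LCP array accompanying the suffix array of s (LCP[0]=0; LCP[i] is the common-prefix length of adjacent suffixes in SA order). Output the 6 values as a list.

sorted suffixes:
  #0 SA[0]=5  'a'
  #1 SA[1]=4  'ba'
  #2 SA[2]=0  'deeeba'
  #3 SA[3]=3  'eba'
  #4 SA[4]=2  'eeba'
  #5 SA[5]=1  'eeeba'

SA = [5, 4, 0, 3, 2, 1]
i: (SA[i-1],SA[i]) lcp shared
  1: (5,4) 0 ''
  2: (4,0) 0 ''
  3: (0,3) 0 ''
  4: (3,2) 1 'e'
  5: (2,1) 2 'ee'

[0, 0, 0, 0, 1, 2]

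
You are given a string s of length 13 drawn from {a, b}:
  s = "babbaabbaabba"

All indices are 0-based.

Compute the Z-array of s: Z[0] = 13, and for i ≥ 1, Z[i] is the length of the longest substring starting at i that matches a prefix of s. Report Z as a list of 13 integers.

[13, 0, 1, 2, 0, 0, 1, 2, 0, 0, 1, 2, 0]

Z[0]=13
i=1: outside box; Z[1]=0
i=2: outside box; Z[2]=1 extend→box=[2,3)
i=3: outside box; Z[3]=2 extend→box=[3,5)
i=4: min(r-i=1, Z[1]=0)=0; Z[4]=0
i=5: outside box; Z[5]=0
i=6: outside box; Z[6]=1 extend→box=[6,7)
i=7: outside box; Z[7]=2 extend→box=[7,9)
i=8: min(r-i=1, Z[1]=0)=0; Z[8]=0
i=9: outside box; Z[9]=0
i=10: outside box; Z[10]=1 extend→box=[10,11)
i=11: outside box; Z[11]=2 extend→box=[11,13)
i=12: min(r-i=1, Z[1]=0)=0; Z[12]=0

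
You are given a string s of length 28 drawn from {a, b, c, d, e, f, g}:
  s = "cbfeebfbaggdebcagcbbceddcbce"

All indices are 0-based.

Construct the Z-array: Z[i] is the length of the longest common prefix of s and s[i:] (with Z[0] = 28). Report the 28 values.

Z[0]=28
i=1: fresh scan; Z[1]=0
i=2: fresh scan; Z[2]=0
i=3: fresh scan; Z[3]=0
i=4: fresh scan; Z[4]=0
i=5: fresh scan; Z[5]=0
i=6: fresh scan; Z[6]=0
i=7: fresh scan; Z[7]=0
i=8: fresh scan; Z[8]=0
i=9: fresh scan; Z[9]=0
i=10: fresh scan; Z[10]=0
i=11: fresh scan; Z[11]=0
i=12: fresh scan; Z[12]=0
i=13: fresh scan; Z[13]=0
i=14: fresh scan; Z[14]=1 extend→box=[14,15)
i=15: fresh scan; Z[15]=0
i=16: fresh scan; Z[16]=0
i=17: fresh scan; Z[17]=2 extend→box=[17,19)
i=18: min(r-i=1, Z[1]=0)=0; Z[18]=0
i=19: fresh scan; Z[19]=0
i=20: fresh scan; Z[20]=1 extend→box=[20,21)
i=21: fresh scan; Z[21]=0
i=22: fresh scan; Z[22]=0
i=23: fresh scan; Z[23]=0
i=24: fresh scan; Z[24]=2 extend→box=[24,26)
i=25: min(r-i=1, Z[1]=0)=0; Z[25]=0
i=26: fresh scan; Z[26]=1 extend→box=[26,27)
i=27: fresh scan; Z[27]=0

[28, 0, 0, 0, 0, 0, 0, 0, 0, 0, 0, 0, 0, 0, 1, 0, 0, 2, 0, 0, 1, 0, 0, 0, 2, 0, 1, 0]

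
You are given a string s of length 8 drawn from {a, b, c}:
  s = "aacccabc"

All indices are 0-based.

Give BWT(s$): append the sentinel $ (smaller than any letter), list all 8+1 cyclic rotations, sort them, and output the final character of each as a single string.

c$caabcca

rank  rotation   last
    0  $aacccabc  c
    1  aacccabc$  $
    2  abc$aaccc  c
    3  acccabc$a  a
    4  bc$aaccca  a
    5  c$aacccab  b
    6  cabc$aacc  c
    7  ccabc$aac  c
    8  cccabc$aa  a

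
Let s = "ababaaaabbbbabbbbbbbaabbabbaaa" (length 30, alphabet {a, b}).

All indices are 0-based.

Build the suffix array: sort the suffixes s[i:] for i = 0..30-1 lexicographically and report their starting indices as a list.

sorted suffixes:
  #0 SA[0]=29  'a'
  #1 SA[1]=28  'aa'
  #2 SA[2]=27  'aaa'
  #3 SA[3]=4  'aaaabbbbabbbbbbbaabbabbaaa'
  #4 SA[4]=5  'aaabbbbabbbbbbbaabbabbaaa'
  #5 SA[5]=20  'aabbabbaaa'
  #6 SA[6]=6  'aabbbbabbbbbbbaabbabbaaa'
  #7 SA[7]=2  'abaaaabbbbabbbbbbbaabbabbaaa'
  #8 SA[8]=0  'ababaaaabbbbabbbbbbbaabbabbaaa'
  #9 SA[9]=24  'abbaaa'
  #10 SA[10]=21  'abbabbaaa'
  #11 SA[11]=7  'abbbbabbbbbbbaabbabbaaa'
  #12 SA[12]=12  'abbbbbbbaabbabbaaa'
  #13 SA[13]=26  'baaa'
  #14 SA[14]=3  'baaaabbbbabbbbbbbaabbabbaaa'
  #15 SA[15]=19  'baabbabbaaa'
  #16 SA[16]=1  'babaaaabbbbabbbbbbbaabbabbaaa'
  #17 SA[17]=23  'babbaaa'
  #18 SA[18]=11  'babbbbbbbaabbabbaaa'
  #19 SA[19]=25  'bbaaa'
  #20 SA[20]=18  'bbaabbabbaaa'
  #21 SA[21]=22  'bbabbaaa'
  #22 SA[22]=10  'bbabbbbbbbaabbabbaaa'
  #23 SA[23]=17  'bbbaabbabbaaa'
  #24 SA[24]=9  'bbbabbbbbbbaabbabbaaa'
  #25 SA[25]=16  'bbbbaabbabbaaa'
  #26 SA[26]=8  'bbbbabbbbbbbaabbabbaaa'
  #27 SA[27]=15  'bbbbbaabbabbaaa'
  #28 SA[28]=14  'bbbbbbaabbabbaaa'
  #29 SA[29]=13  'bbbbbbbaabbabbaaa'

[29, 28, 27, 4, 5, 20, 6, 2, 0, 24, 21, 7, 12, 26, 3, 19, 1, 23, 11, 25, 18, 22, 10, 17, 9, 16, 8, 15, 14, 13]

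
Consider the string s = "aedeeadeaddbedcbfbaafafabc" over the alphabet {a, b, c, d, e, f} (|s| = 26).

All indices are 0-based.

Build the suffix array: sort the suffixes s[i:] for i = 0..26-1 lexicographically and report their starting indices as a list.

[18, 23, 8, 5, 0, 21, 19, 17, 24, 11, 15, 25, 14, 10, 13, 9, 6, 2, 7, 4, 12, 1, 3, 22, 20, 16]

rank→(start, suffix):
  0 → (18, 'aafafabc')
  1 → (23, 'abc')
  2 → (8, 'addbedcbfbaafafabc')
  3 → (5, 'adeaddbedcbfbaafafabc')
  4 → (0, 'aedeeadeaddbedcbfbaafafabc')
  5 → (21, 'afabc')
  6 → (19, 'afafabc')
  7 → (17, 'baafafabc')
  8 → (24, 'bc')
  9 → (11, 'bedcbfbaafafabc')
  10 → (15, 'bfbaafafabc')
  11 → (25, 'c')
  12 → (14, 'cbfbaafafabc')
  13 → (10, 'dbedcbfbaafafabc')
  14 → (13, 'dcbfbaafafabc')
  15 → (9, 'ddbedcbfbaafafabc')
  16 → (6, 'deaddbedcbfbaafafabc')
  17 → (2, 'deeadeaddbedcbfbaafafabc')
  18 → (7, 'eaddbedcbfbaafafabc')
  19 → (4, 'eadeaddbedcbfbaafafabc')
  20 → (12, 'edcbfbaafafabc')
  21 → (1, 'edeeadeaddbedcbfbaafafabc')
  22 → (3, 'eeadeaddbedcbfbaafafabc')
  23 → (22, 'fabc')
  24 → (20, 'fafabc')
  25 → (16, 'fbaafafabc')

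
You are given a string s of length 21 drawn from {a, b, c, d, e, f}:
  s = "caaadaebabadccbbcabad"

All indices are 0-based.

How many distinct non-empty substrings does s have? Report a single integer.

205

sorted suffixes:
  #0 SA[0]=1  'aaadaebabadccbbcabad'
  #1 SA[1]=2  'aadaebabadccbbcabad'
  #2 SA[2]=17  'abad'
  #3 SA[3]=8  'abadccbbcabad'
  #4 SA[4]=19  'ad'
  #5 SA[5]=3  'adaebabadccbbcabad'
  #6 SA[6]=10  'adccbbcabad'
  #7 SA[7]=5  'aebabadccbbcabad'
  #8 SA[8]=7  'babadccbbcabad'
  #9 SA[9]=18  'bad'
  #10 SA[10]=9  'badccbbcabad'
  #11 SA[11]=14  'bbcabad'
  #12 SA[12]=15  'bcabad'
  #13 SA[13]=0  'caaadaebabadccbbcabad'
  #14 SA[14]=16  'cabad'
  #15 SA[15]=13  'cbbcabad'
  #16 SA[16]=12  'ccbbcabad'
  #17 SA[17]=20  'd'
  #18 SA[18]=4  'daebabadccbbcabad'
  #19 SA[19]=11  'dccbbcabad'
  #20 SA[20]=6  'ebabadccbbcabad'

SA = [1, 2, 17, 8, 19, 3, 10, 5, 7, 18, 9, 14, 15, 0, 16, 13, 12, 20, 4, 11, 6]
i: (SA[i-1],SA[i]) lcp shared
  1: (1,2) 2 'aa'
  2: (2,17) 1 'a'
  3: (17,8) 4 'abad'
  4: (8,19) 1 'a'
  5: (19,3) 2 'ad'
  6: (3,10) 2 'ad'
  7: (10,5) 1 'a'
  8: (5,7) 0 ''
  9: (7,18) 2 'ba'
  10: (18,9) 3 'bad'
  11: (9,14) 1 'b'
  12: (14,15) 1 'b'
  13: (15,0) 0 ''
  14: (0,16) 2 'ca'
  15: (16,13) 1 'c'
  16: (13,12) 1 'c'
  17: (12,20) 0 ''
  18: (20,4) 1 'd'
  19: (4,11) 1 'd'
  20: (11,6) 0 ''

n(n+1)/2 = 21·22/2 = 231
Σ LCP = 0 + 2 + 1 + 4 + 1 + 2 + 2 + 1 + 0 + 2 + 3 + 1 + 1 + 0 + 2 + 1 + 1 + 0 + 1 + 1 + 0 = 26
distinct = 231 − 26 = 205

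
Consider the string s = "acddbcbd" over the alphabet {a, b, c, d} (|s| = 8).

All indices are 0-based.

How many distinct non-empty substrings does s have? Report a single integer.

32

rank→(start, suffix):
  0 → (0, 'acddbcbd')
  1 → (4, 'bcbd')
  2 → (6, 'bd')
  3 → (5, 'cbd')
  4 → (1, 'cddbcbd')
  5 → (7, 'd')
  6 → (3, 'dbcbd')
  7 → (2, 'ddbcbd')

SA = [0, 4, 6, 5, 1, 7, 3, 2]
i: (SA[i-1],SA[i]) lcp shared
  1: (0,4) 0 ''
  2: (4,6) 1 'b'
  3: (6,5) 0 ''
  4: (5,1) 1 'c'
  5: (1,7) 0 ''
  6: (7,3) 1 'd'
  7: (3,2) 1 'd'

n(n+1)/2 = 8·9/2 = 36
Σ LCP = 0 + 0 + 1 + 0 + 1 + 0 + 1 + 1 = 4
distinct = 36 − 4 = 32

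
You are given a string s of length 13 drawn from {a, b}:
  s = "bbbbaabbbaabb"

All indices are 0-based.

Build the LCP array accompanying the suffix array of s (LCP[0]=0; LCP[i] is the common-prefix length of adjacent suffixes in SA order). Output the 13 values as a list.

[0, 4, 1, 3, 0, 1, 5, 1, 2, 6, 2, 7, 3]

rank | idx | suffix
   0 |   9 | aabb
   1 |   4 | aabbbaabb
   2 |  10 | abb
   3 |   5 | abbbaabb
   4 |  12 | b
   5 |   8 | baabb
   6 |   3 | baabbbaabb
   7 |  11 | bb
   8 |   7 | bbaabb
   9 |   2 | bbaabbbaabb
  10 |   6 | bbbaabb
  11 |   1 | bbbaabbbaabb
  12 |   0 | bbbbaabbbaabb

SA = [9, 4, 10, 5, 12, 8, 3, 11, 7, 2, 6, 1, 0]
rank  pair      lcp
   1  s[9:],s[4:]  4  'aabb'
   2  s[4:],s[10:]  1  'a'
   3  s[10:],s[5:]  3  'abb'
   4  s[5:],s[12:]  0  ''
   5  s[12:],s[8:]  1  'b'
   6  s[8:],s[3:]  5  'baabb'
   7  s[3:],s[11:]  1  'b'
   8  s[11:],s[7:]  2  'bb'
   9  s[7:],s[2:]  6  'bbaabb'
  10  s[2:],s[6:]  2  'bb'
  11  s[6:],s[1:]  7  'bbbaabb'
  12  s[1:],s[0:]  3  'bbb'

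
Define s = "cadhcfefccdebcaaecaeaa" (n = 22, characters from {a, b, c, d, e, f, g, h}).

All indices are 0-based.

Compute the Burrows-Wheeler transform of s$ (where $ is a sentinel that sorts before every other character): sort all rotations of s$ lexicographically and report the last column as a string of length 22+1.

aaecccaeb$efchcaadafecd

rank  rotation                 last
    0  $cadhcfefccdebcaaecaeaa  a
    1  a$cadhcfefccdebcaaecaea  a
    2  aa$cadhcfefccdebcaaecae  e
    3  aaecaeaa$cadhcfefccdebc  c
    4  adhcfefccdebcaaecaeaa$c  c
    5  aeaa$cadhcfefccdebcaaec  c
    6  aecaeaa$cadhcfefccdebca  a
    7  bcaaecaeaa$cadhcfefccde  e
    8  caaecaeaa$cadhcfefccdeb  b
    9  cadhcfefccdebcaaecaeaa$  $
   10  caeaa$cadhcfefccdebcaae  e
   11  ccdebcaaecaeaa$cadhcfef  f
   12  cdebcaaecaeaa$cadhcfefc  c
   13  cfefccdebcaaecaeaa$cadh  h
   14  debcaaecaeaa$cadhcfefcc  c
   15  dhcfefccdebcaaecaeaa$ca  a
   16  eaa$cadhcfefccdebcaaeca  a
   17  ebcaaecaeaa$cadhcfefccd  d
   18  ecaeaa$cadhcfefccdebcaa  a
   19  efccdebcaaecaeaa$cadhcf  f
   20  fccdebcaaecaeaa$cadhcfe  e
   21  fefccdebcaaecaeaa$cadhc  c
   22  hcfefccdebcaaecaeaa$cad  d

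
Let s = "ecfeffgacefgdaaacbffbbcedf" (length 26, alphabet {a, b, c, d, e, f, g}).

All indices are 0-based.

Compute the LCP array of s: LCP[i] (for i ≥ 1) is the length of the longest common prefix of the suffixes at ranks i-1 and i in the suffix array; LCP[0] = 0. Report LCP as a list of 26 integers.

[0, 2, 1, 2, 0, 1, 1, 0, 1, 2, 1, 0, 1, 0, 1, 1, 2, 0, 1, 1, 1, 2, 1, 2, 0, 1]

rank→(start, suffix):
  0 → (13, 'aaacbffbbcedf')
  1 → (14, 'aacbffbbcedf')
  2 → (15, 'acbffbbcedf')
  3 → (7, 'acefgdaaacbffbbcedf')
  4 → (20, 'bbcedf')
  5 → (21, 'bcedf')
  6 → (17, 'bffbbcedf')
  7 → (16, 'cbffbbcedf')
  8 → (22, 'cedf')
  9 → (8, 'cefgdaaacbffbbcedf')
  10 → (1, 'cfeffgacefgdaaacbffbbcedf')
  11 → (12, 'daaacbffbbcedf')
  12 → (24, 'df')
  13 → (0, 'ecfeffgacefgdaaacbffbbcedf')
  14 → (23, 'edf')
  15 → (3, 'effgacefgdaaacbffbbcedf')
  16 → (9, 'efgdaaacbffbbcedf')
  17 → (25, 'f')
  18 → (19, 'fbbcedf')
  19 → (2, 'feffgacefgdaaacbffbbcedf')
  20 → (18, 'ffbbcedf')
  21 → (4, 'ffgacefgdaaacbffbbcedf')
  22 → (5, 'fgacefgdaaacbffbbcedf')
  23 → (10, 'fgdaaacbffbbcedf')
  24 → (6, 'gacefgdaaacbffbbcedf')
  25 → (11, 'gdaaacbffbbcedf')

SA = [13, 14, 15, 7, 20, 21, 17, 16, 22, 8, 1, 12, 24, 0, 23, 3, 9, 25, 19, 2, 18, 4, 5, 10, 6, 11]
rank  pair      lcp
   1  s[13:],s[14:]  2  'aa'
   2  s[14:],s[15:]  1  'a'
   3  s[15:],s[7:]  2  'ac'
   4  s[7:],s[20:]  0  ''
   5  s[20:],s[21:]  1  'b'
   6  s[21:],s[17:]  1  'b'
   7  s[17:],s[16:]  0  ''
   8  s[16:],s[22:]  1  'c'
   9  s[22:],s[8:]  2  'ce'
  10  s[8:],s[1:]  1  'c'
  11  s[1:],s[12:]  0  ''
  12  s[12:],s[24:]  1  'd'
  13  s[24:],s[0:]  0  ''
  14  s[0:],s[23:]  1  'e'
  15  s[23:],s[3:]  1  'e'
  16  s[3:],s[9:]  2  'ef'
  17  s[9:],s[25:]  0  ''
  18  s[25:],s[19:]  1  'f'
  19  s[19:],s[2:]  1  'f'
  20  s[2:],s[18:]  1  'f'
  21  s[18:],s[4:]  2  'ff'
  22  s[4:],s[5:]  1  'f'
  23  s[5:],s[10:]  2  'fg'
  24  s[10:],s[6:]  0  ''
  25  s[6:],s[11:]  1  'g'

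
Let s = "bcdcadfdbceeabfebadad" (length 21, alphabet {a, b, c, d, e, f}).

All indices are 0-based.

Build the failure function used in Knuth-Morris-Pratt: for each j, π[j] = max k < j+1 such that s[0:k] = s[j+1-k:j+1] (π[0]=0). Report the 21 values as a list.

[0, 0, 0, 0, 0, 0, 0, 0, 1, 2, 0, 0, 0, 1, 0, 0, 1, 0, 0, 0, 0]

π[0] = 0
j=1 s[j]='c': π[1]=0 (border '')
j=2 s[j]='d': π[2]=0 (border '')
j=3 s[j]='c': π[3]=0 (border '')
j=4 s[j]='a': π[4]=0 (border '')
j=5 s[j]='d': π[5]=0 (border '')
j=6 s[j]='f': π[6]=0 (border '')
j=7 s[j]='d': π[7]=0 (border '')
j=8 s[j]='b': π[8]=1 (border 'b')
j=9 s[j]='c': π[9]=2 (border 'bc')
j=10 s[j]='e': k: 2→0; π[10]=0 (border '')
j=11 s[j]='e': π[11]=0 (border '')
j=12 s[j]='a': π[12]=0 (border '')
j=13 s[j]='b': π[13]=1 (border 'b')
j=14 s[j]='f': k: 1→0; π[14]=0 (border '')
j=15 s[j]='e': π[15]=0 (border '')
j=16 s[j]='b': π[16]=1 (border 'b')
j=17 s[j]='a': k: 1→0; π[17]=0 (border '')
j=18 s[j]='d': π[18]=0 (border '')
j=19 s[j]='a': π[19]=0 (border '')
j=20 s[j]='d': π[20]=0 (border '')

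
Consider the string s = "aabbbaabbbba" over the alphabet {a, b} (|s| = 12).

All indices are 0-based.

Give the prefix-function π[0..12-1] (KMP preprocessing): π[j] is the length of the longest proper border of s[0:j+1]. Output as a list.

[0, 1, 0, 0, 0, 1, 2, 3, 4, 5, 0, 1]

π[0] = 0
j=1 s[j]='a': π[1]=1 (border 'a')
j=2 s[j]='b': k: 1→0; π[2]=0 (border '')
j=3 s[j]='b': π[3]=0 (border '')
j=4 s[j]='b': π[4]=0 (border '')
j=5 s[j]='a': π[5]=1 (border 'a')
j=6 s[j]='a': π[6]=2 (border 'aa')
j=7 s[j]='b': π[7]=3 (border 'aab')
j=8 s[j]='b': π[8]=4 (border 'aabb')
j=9 s[j]='b': π[9]=5 (border 'aabbb')
j=10 s[j]='b': k: 5→0; π[10]=0 (border '')
j=11 s[j]='a': π[11]=1 (border 'a')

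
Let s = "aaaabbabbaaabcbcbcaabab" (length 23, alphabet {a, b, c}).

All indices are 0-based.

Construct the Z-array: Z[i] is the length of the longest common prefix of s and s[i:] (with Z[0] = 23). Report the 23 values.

[23, 3, 2, 1, 0, 0, 1, 0, 0, 3, 2, 1, 0, 0, 0, 0, 0, 0, 2, 1, 0, 1, 0]

Z[0]=23
i=1: i≥r, start 0; Z[1]=3 scan→box=[1,4)
i=2: min(r-i=2, Z[1]=3)=2; Z[2]=2
i=3: min(r-i=1, Z[2]=2)=1; Z[3]=1
i=4: i≥r, start 0; Z[4]=0
i=5: i≥r, start 0; Z[5]=0
i=6: i≥r, start 0; Z[6]=1 scan→box=[6,7)
i=7: i≥r, start 0; Z[7]=0
i=8: i≥r, start 0; Z[8]=0
i=9: i≥r, start 0; Z[9]=3 scan→box=[9,12)
i=10: min(r-i=2, Z[1]=3)=2; Z[10]=2
i=11: min(r-i=1, Z[2]=2)=1; Z[11]=1
i=12: i≥r, start 0; Z[12]=0
i=13: i≥r, start 0; Z[13]=0
i=14: i≥r, start 0; Z[14]=0
i=15: i≥r, start 0; Z[15]=0
i=16: i≥r, start 0; Z[16]=0
i=17: i≥r, start 0; Z[17]=0
i=18: i≥r, start 0; Z[18]=2 scan→box=[18,20)
i=19: min(r-i=1, Z[1]=3)=1; Z[19]=1
i=20: i≥r, start 0; Z[20]=0
i=21: i≥r, start 0; Z[21]=1 scan→box=[21,22)
i=22: i≥r, start 0; Z[22]=0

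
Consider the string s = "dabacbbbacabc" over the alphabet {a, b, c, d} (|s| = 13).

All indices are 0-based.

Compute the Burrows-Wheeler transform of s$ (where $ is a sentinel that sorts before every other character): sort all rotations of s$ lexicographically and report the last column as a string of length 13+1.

rank  rotation        last
    0  $dabacbbbacabc  c
    1  abacbbbacabc$d  d
    2  abc$dabacbbbac  c
    3  acabc$dabacbbb  b
    4  acbbbacabc$dab  b
    5  bacabc$dabacbb  b
    6  bacbbbacabc$da  a
    7  bbacabc$dabacb  b
    8  bbbacabc$dabac  c
    9  bc$dabacbbbaca  a
   10  c$dabacbbbacab  b
   11  cabc$dabacbbba  a
   12  cbbbacabc$daba  a
   13  dabacbbbacabc$  $

cdcbbbabcabaa$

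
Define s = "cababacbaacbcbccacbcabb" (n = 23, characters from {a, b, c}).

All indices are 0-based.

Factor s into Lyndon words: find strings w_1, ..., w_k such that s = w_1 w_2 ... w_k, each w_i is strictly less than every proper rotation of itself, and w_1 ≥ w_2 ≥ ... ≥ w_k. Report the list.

emit factor 1: 'c' (i=0, period=1)
emit factor 2: 'ababacb' (i=1, period=7)
emit factor 3: 'aacbcbccacbcabb' (i=8, period=15)

["c", "ababacb", "aacbcbccacbcabb"]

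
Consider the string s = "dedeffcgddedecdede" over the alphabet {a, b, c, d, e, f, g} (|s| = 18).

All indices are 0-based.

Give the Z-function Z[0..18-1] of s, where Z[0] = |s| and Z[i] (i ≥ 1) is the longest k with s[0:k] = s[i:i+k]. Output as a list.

Z[0]=18
i=1: outside box; Z[1]=0
i=2: outside box; Z[2]=2 extend→box=[2,4)
i=3: min(r-i=1, Z[1]=0)=0; Z[3]=0
i=4: outside box; Z[4]=0
i=5: outside box; Z[5]=0
i=6: outside box; Z[6]=0
i=7: outside box; Z[7]=0
i=8: outside box; Z[8]=1 extend→box=[8,9)
i=9: outside box; Z[9]=4 extend→box=[9,13)
i=10: min(r-i=3, Z[1]=0)=0; Z[10]=0
i=11: min(r-i=2, Z[2]=2)=2; Z[11]=2
i=12: min(r-i=1, Z[3]=0)=0; Z[12]=0
i=13: outside box; Z[13]=0
i=14: outside box; Z[14]=4 extend→box=[14,18)
i=15: min(r-i=3, Z[1]=0)=0; Z[15]=0
i=16: min(r-i=2, Z[2]=2)=2; Z[16]=2
i=17: min(r-i=1, Z[3]=0)=0; Z[17]=0

[18, 0, 2, 0, 0, 0, 0, 0, 1, 4, 0, 2, 0, 0, 4, 0, 2, 0]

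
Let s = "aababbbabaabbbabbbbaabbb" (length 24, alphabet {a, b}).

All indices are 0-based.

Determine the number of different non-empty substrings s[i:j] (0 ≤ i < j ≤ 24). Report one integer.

rank | idx | suffix
   0 |   0 | aababbbabaabbbabbbbaabbb
   1 |  19 | aabbb
   2 |   9 | aabbbabbbbaabbb
   3 |   7 | abaabbbabbbbaabbb
   4 |   1 | ababbbabaabbbabbbbaabbb
   5 |  20 | abbb
   6 |   3 | abbbabaabbbabbbbaabbb
   7 |  10 | abbbabbbbaabbb
   8 |  14 | abbbbaabbb
   9 |  23 | b
  10 |  18 | baabbb
  11 |   8 | baabbbabbbbaabbb
  12 |   6 | babaabbbabbbbaabbb
  13 |   2 | babbbabaabbbabbbbaabbb
  14 |  13 | babbbbaabbb
  15 |  22 | bb
  16 |  17 | bbaabbb
  17 |   5 | bbabaabbbabbbbaabbb
  18 |  12 | bbabbbbaabbb
  19 |  21 | bbb
  20 |  16 | bbbaabbb
  21 |   4 | bbbabaabbbabbbbaabbb
  22 |  11 | bbbabbbbaabbb
  23 |  15 | bbbbaabbb

SA = [0, 19, 9, 7, 1, 20, 3, 10, 14, 23, 18, 8, 6, 2, 13, 22, 17, 5, 12, 21, 16, 4, 11, 15]
[i] adj suffixes → lcp
  [1] 0/19 → 3 ('aab')
  [2] 19/9 → 5 ('aabbb')
  [3] 9/7 → 1 ('a')
  [4] 7/1 → 3 ('aba')
  [5] 1/20 → 2 ('ab')
  [6] 20/3 → 4 ('abbb')
  [7] 3/10 → 6 ('abbbab')
  [8] 10/14 → 4 ('abbb')
  [9] 14/23 → 0 ('')
  [10] 23/18 → 1 ('b')
  [11] 18/8 → 6 ('baabbb')
  [12] 8/6 → 2 ('ba')
  [13] 6/2 → 3 ('bab')
  [14] 2/13 → 5 ('babbb')
  [15] 13/22 → 1 ('b')
  [16] 22/17 → 2 ('bb')
  [17] 17/5 → 3 ('bba')
  [18] 5/12 → 4 ('bbab')
  [19] 12/21 → 2 ('bb')
  [20] 21/16 → 3 ('bbb')
  [21] 16/4 → 4 ('bbba')
  [22] 4/11 → 5 ('bbbab')
  [23] 11/15 → 3 ('bbb')

n(n+1)/2 = 24·25/2 = 300
Σ LCP = 0 + 3 + 5 + 1 + 3 + 2 + 4 + 6 + 4 + 0 + 1 + 6 + 2 + 3 + 5 + 1 + 2 + 3 + 4 + 2 + 3 + 4 + 5 + 3 = 72
distinct = 300 − 72 = 228

228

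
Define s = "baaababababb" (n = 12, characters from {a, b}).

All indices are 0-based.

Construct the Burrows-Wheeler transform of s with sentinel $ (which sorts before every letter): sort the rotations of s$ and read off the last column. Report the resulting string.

bbaabbbb$aaaa

rank  rotation       last
    0  $baaababababb  b
    1  aaababababb$b  b
    2  aababababb$ba  a
    3  ababababb$baa  a
    4  abababb$baaab  b
    5  ababb$baaabab  b
    6  abb$baaababab  b
    7  b$baaabababab  b
    8  baaababababb$  $
    9  babababb$baaa  a
   10  bababb$baaaba  a
   11  babb$baaababa  a
   12  bb$baaabababa  a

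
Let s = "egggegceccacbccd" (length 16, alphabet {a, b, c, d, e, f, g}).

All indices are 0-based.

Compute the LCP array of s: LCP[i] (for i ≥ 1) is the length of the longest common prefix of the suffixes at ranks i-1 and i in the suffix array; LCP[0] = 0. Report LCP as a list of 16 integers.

[0, 0, 0, 1, 1, 2, 1, 1, 0, 0, 1, 2, 0, 1, 1, 2]

rank→(start, suffix):
  0 → (10, 'acbccd')
  1 → (12, 'bccd')
  2 → (9, 'cacbccd')
  3 → (11, 'cbccd')
  4 → (8, 'ccacbccd')
  5 → (13, 'ccd')
  6 → (14, 'cd')
  7 → (6, 'ceccacbccd')
  8 → (15, 'd')
  9 → (7, 'eccacbccd')
  10 → (4, 'egceccacbccd')
  11 → (0, 'egggegceccacbccd')
  12 → (5, 'gceccacbccd')
  13 → (3, 'gegceccacbccd')
  14 → (2, 'ggegceccacbccd')
  15 → (1, 'gggegceccacbccd')

SA = [10, 12, 9, 11, 8, 13, 14, 6, 15, 7, 4, 0, 5, 3, 2, 1]
i: (SA[i-1],SA[i]) lcp shared
  1: (10,12) 0 ''
  2: (12,9) 0 ''
  3: (9,11) 1 'c'
  4: (11,8) 1 'c'
  5: (8,13) 2 'cc'
  6: (13,14) 1 'c'
  7: (14,6) 1 'c'
  8: (6,15) 0 ''
  9: (15,7) 0 ''
  10: (7,4) 1 'e'
  11: (4,0) 2 'eg'
  12: (0,5) 0 ''
  13: (5,3) 1 'g'
  14: (3,2) 1 'g'
  15: (2,1) 2 'gg'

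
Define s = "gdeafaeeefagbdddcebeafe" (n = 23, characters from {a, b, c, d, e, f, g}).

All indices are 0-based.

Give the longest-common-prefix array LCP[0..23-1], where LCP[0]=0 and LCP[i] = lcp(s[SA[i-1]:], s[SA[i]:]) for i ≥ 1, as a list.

rank | idx | suffix
   0 |   5 | aeeefagbdddcebeafe
   1 |   3 | afaeeefagbdddcebeafe
   2 |  20 | afe
   3 |  10 | agbdddcebeafe
   4 |  12 | bdddcebeafe
   5 |  18 | beafe
   6 |  16 | cebeafe
   7 |  15 | dcebeafe
   8 |  14 | ddcebeafe
   9 |  13 | dddcebeafe
  10 |   1 | deafaeeefagbdddcebeafe
  11 |  22 | e
  12 |   2 | eafaeeefagbdddcebeafe
  13 |  19 | eafe
  14 |  17 | ebeafe
  15 |   6 | eeefagbdddcebeafe
  16 |   7 | eefagbdddcebeafe
  17 |   8 | efagbdddcebeafe
  18 |   4 | faeeefagbdddcebeafe
  19 |   9 | fagbdddcebeafe
  20 |  21 | fe
  21 |  11 | gbdddcebeafe
  22 |   0 | gdeafaeeefagbdddcebeafe

SA = [5, 3, 20, 10, 12, 18, 16, 15, 14, 13, 1, 22, 2, 19, 17, 6, 7, 8, 4, 9, 21, 11, 0]
i: (SA[i-1],SA[i]) lcp shared
  1: (5,3) 1 'a'
  2: (3,20) 2 'af'
  3: (20,10) 1 'a'
  4: (10,12) 0 ''
  5: (12,18) 1 'b'
  6: (18,16) 0 ''
  7: (16,15) 0 ''
  8: (15,14) 1 'd'
  9: (14,13) 2 'dd'
  10: (13,1) 1 'd'
  11: (1,22) 0 ''
  12: (22,2) 1 'e'
  13: (2,19) 3 'eaf'
  14: (19,17) 1 'e'
  15: (17,6) 1 'e'
  16: (6,7) 2 'ee'
  17: (7,8) 1 'e'
  18: (8,4) 0 ''
  19: (4,9) 2 'fa'
  20: (9,21) 1 'f'
  21: (21,11) 0 ''
  22: (11,0) 1 'g'

[0, 1, 2, 1, 0, 1, 0, 0, 1, 2, 1, 0, 1, 3, 1, 1, 2, 1, 0, 2, 1, 0, 1]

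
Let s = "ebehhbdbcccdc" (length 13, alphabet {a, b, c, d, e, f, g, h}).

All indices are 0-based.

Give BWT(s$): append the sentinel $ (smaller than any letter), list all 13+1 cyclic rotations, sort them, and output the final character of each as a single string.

cdhedbccbc$bhe

rank  rotation        last
    0  $ebehhbdbcccdc  c
    1  bcccdc$ebehhbd  d
    2  bdbcccdc$ebehh  h
    3  behhbdbcccdc$e  e
    4  c$ebehhbdbcccd  d
    5  cccdc$ebehhbdb  b
    6  ccdc$ebehhbdbc  c
    7  cdc$ebehhbdbcc  c
    8  dbcccdc$ebehhb  b
    9  dc$ebehhbdbccc  c
   10  ebehhbdbcccdc$  $
   11  ehhbdbcccdc$eb  b
   12  hbdbcccdc$ebeh  h
   13  hhbdbcccdc$ebe  e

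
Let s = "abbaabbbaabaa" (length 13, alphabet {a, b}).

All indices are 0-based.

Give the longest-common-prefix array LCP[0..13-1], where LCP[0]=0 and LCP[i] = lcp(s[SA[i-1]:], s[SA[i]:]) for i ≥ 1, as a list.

[0, 1, 2, 3, 1, 2, 3, 0, 3, 4, 1, 5, 2]

rank→(start, suffix):
  0 → (12, 'a')
  1 → (11, 'aa')
  2 → (8, 'aabaa')
  3 → (3, 'aabbbaabaa')
  4 → (9, 'abaa')
  5 → (0, 'abbaabbbaabaa')
  6 → (4, 'abbbaabaa')
  7 → (10, 'baa')
  8 → (7, 'baabaa')
  9 → (2, 'baabbbaabaa')
  10 → (6, 'bbaabaa')
  11 → (1, 'bbaabbbaabaa')
  12 → (5, 'bbbaabaa')

SA = [12, 11, 8, 3, 9, 0, 4, 10, 7, 2, 6, 1, 5]
rank  pair      lcp
   1  s[12:],s[11:]  1  'a'
   2  s[11:],s[8:]  2  'aa'
   3  s[8:],s[3:]  3  'aab'
   4  s[3:],s[9:]  1  'a'
   5  s[9:],s[0:]  2  'ab'
   6  s[0:],s[4:]  3  'abb'
   7  s[4:],s[10:]  0  ''
   8  s[10:],s[7:]  3  'baa'
   9  s[7:],s[2:]  4  'baab'
  10  s[2:],s[6:]  1  'b'
  11  s[6:],s[1:]  5  'bbaab'
  12  s[1:],s[5:]  2  'bb'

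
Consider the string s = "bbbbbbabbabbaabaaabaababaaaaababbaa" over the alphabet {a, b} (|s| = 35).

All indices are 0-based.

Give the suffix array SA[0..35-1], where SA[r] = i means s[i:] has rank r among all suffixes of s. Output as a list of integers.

[34, 33, 24, 25, 15, 26, 12, 16, 19, 27, 22, 13, 17, 20, 28, 30, 9, 6, 32, 23, 14, 11, 18, 21, 29, 8, 5, 31, 10, 7, 4, 3, 2, 1, 0]

rank→(start, suffix):
  0 → (34, 'a')
  1 → (33, 'aa')
  2 → (24, 'aaaaababbaa')
  3 → (25, 'aaaababbaa')
  4 → (15, 'aaabaababaaaaababbaa')
  5 → (26, 'aaababbaa')
  6 → (12, 'aabaaabaababaaaaababbaa')
  7 → (16, 'aabaababaaaaababbaa')
  8 → (19, 'aababaaaaababbaa')
  9 → (27, 'aababbaa')
  10 → (22, 'abaaaaababbaa')
  11 → (13, 'abaaabaababaaaaababbaa')
  12 → (17, 'abaababaaaaababbaa')
  13 → (20, 'ababaaaaababbaa')
  14 → (28, 'ababbaa')
  15 → (30, 'abbaa')
  16 → (9, 'abbaabaaabaababaaaaababbaa')
  17 → (6, 'abbabbaabaaabaababaaaaababbaa')
  18 → (32, 'baa')
  19 → (23, 'baaaaababbaa')
  20 → (14, 'baaabaababaaaaababbaa')
  21 → (11, 'baabaaabaababaaaaababbaa')
  22 → (18, 'baababaaaaababbaa')
  23 → (21, 'babaaaaababbaa')
  24 → (29, 'babbaa')
  25 → (8, 'babbaabaaabaababaaaaababbaa')
  26 → (5, 'babbabbaabaaabaababaaaaababbaa')
  27 → (31, 'bbaa')
  28 → (10, 'bbaabaaabaababaaaaababbaa')
  29 → (7, 'bbabbaabaaabaababaaaaababbaa')
  30 → (4, 'bbabbabbaabaaabaababaaaaababbaa')
  31 → (3, 'bbbabbabbaabaaabaababaaaaababbaa')
  32 → (2, 'bbbbabbabbaabaaabaababaaaaababbaa')
  33 → (1, 'bbbbbabbabbaabaaabaababaaaaababbaa')
  34 → (0, 'bbbbbbabbabbaabaaabaababaaaaababbaa')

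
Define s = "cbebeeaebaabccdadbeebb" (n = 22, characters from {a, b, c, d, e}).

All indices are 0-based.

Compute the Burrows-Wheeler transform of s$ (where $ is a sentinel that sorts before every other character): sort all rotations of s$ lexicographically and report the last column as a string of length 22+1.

rank  rotation                 last
    0  $cbebeeaebaabccdadbeebb  b
    1  aabccdadbeebb$cbebeeaeb  b
    2  abccdadbeebb$cbebeeaeba  a
    3  adbeebb$cbebeeaebaabccd  d
    4  aebaabccdadbeebb$cbebee  e
    5  b$cbebeeaebaabccdadbeeb  b
    6  baabccdadbeebb$cbebeeae  e
    7  bb$cbebeeaebaabccdadbee  e
    8  bccdadbeebb$cbebeeaebaa  a
    9  bebeeaebaabccdadbeebb$c  c
   10  beeaebaabccdadbeebb$cbe  e
   11  beebb$cbebeeaebaabccdad  d
   12  cbebeeaebaabccdadbeebb$  $
   13  ccdadbeebb$cbebeeaebaab  b
   14  cdadbeebb$cbebeeaebaabc  c
   15  dadbeebb$cbebeeaebaabcc  c
   16  dbeebb$cbebeeaebaabccda  a
   17  eaebaabccdadbeebb$cbebe  e
   18  ebaabccdadbeebb$cbebeea  a
   19  ebb$cbebeeaebaabccdadbe  e
   20  ebeeaebaabccdadbeebb$cb  b
   21  eeaebaabccdadbeebb$cbeb  b
   22  eebb$cbebeeaebaabccdadb  b

bbadebeeaced$bccaeaebbb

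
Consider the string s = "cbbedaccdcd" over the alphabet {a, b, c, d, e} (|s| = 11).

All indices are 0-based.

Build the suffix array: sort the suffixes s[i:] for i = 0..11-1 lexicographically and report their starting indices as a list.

[5, 1, 2, 0, 6, 9, 7, 10, 4, 8, 3]

sorted suffixes:
  #0 SA[0]=5  'accdcd'
  #1 SA[1]=1  'bbedaccdcd'
  #2 SA[2]=2  'bedaccdcd'
  #3 SA[3]=0  'cbbedaccdcd'
  #4 SA[4]=6  'ccdcd'
  #5 SA[5]=9  'cd'
  #6 SA[6]=7  'cdcd'
  #7 SA[7]=10  'd'
  #8 SA[8]=4  'daccdcd'
  #9 SA[9]=8  'dcd'
  #10 SA[10]=3  'edaccdcd'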